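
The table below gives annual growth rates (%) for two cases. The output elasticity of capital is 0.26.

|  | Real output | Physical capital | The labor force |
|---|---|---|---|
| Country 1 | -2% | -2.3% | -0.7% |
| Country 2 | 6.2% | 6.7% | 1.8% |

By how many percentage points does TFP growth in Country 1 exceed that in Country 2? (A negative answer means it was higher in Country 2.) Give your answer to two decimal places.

-4.01 percentage points

Labor's share = 1 − 0.26 = 0.74.
Country 1: TFP = -2 + 0.598 + 0.518 = -0.884%.
Country 2: TFP = 6.2 − 1.742 − 1.332 = 3.126%.
Difference = -0.884 − (3.126) = -4.01 pp.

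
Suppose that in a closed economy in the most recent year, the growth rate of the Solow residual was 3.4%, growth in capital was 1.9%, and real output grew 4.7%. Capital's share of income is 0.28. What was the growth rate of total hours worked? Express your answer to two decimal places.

1.07%

Labor's share = 1 − 0.28 = 0.72.
gY = gA + 0.28×1.9 + 0.72×g.
0.72×g = 4.7 − 3.4 − 0.532 = 0.768.
g = 0.768 / 0.72 = 1.0667%.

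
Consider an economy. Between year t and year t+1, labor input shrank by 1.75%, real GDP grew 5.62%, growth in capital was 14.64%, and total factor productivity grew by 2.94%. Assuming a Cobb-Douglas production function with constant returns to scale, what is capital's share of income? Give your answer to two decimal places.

Capital's share of income is 0.27.

gY = gA + α·gK + (1−α)·gL, so gY − gA − gL = α(gK − gL).
5.62 − 2.94 + 1.75 = α × (14.64 − (-1.75)).
4.43 = 16.39 α, so α = 0.2703.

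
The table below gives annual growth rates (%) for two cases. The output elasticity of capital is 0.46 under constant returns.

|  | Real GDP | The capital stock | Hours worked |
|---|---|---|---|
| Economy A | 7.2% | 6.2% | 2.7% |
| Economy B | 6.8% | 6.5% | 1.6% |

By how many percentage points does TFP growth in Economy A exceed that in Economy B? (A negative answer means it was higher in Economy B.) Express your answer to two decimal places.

Labor's share = 1 − 0.46 = 0.54.
Economy A: TFP = 7.2 − 2.852 − 1.458 = 2.89%.
Economy B: TFP = 6.8 − 2.99 − 0.864 = 2.946%.
Difference = 2.89 − (2.946) = -0.056 pp.

-0.06 percentage points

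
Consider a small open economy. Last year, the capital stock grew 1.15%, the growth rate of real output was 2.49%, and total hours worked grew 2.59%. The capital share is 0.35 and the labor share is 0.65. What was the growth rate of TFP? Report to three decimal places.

0.404%

Labor's share = 1 − 0.35 = 0.65.
The capital stock: 0.35 × 1.15 = 0.4025 pp.
Total hours worked: 0.65 × 2.59 = 1.6835 pp.
TFP growth = 2.49 − 2.086 = 0.404%.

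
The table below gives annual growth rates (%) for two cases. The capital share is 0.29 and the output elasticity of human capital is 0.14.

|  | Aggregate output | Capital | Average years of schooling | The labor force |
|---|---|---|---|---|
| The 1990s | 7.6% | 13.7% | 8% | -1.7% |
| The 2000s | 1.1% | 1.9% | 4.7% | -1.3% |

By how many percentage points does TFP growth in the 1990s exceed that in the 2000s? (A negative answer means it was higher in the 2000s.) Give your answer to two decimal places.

2.84 percentage points

Labor's share = 1 − 0.29 − 0.14 = 0.57.
The 1990s: TFP = 7.6 − 3.973 − 1.12 + 0.969 = 3.476%.
The 2000s: TFP = 1.1 − 0.551 − 0.658 + 0.741 = 0.632%.
Difference = 3.476 − (0.632) = 2.844 pp.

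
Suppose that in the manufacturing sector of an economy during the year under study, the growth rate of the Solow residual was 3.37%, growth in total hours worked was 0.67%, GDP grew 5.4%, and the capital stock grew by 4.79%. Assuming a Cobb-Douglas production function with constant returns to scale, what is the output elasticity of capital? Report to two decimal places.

gY = gA + α·gK + (1−α)·gL, so gY − gA − gL = α(gK − gL).
5.4 − 3.37 − 0.67 = α × (4.79 − 0.67).
1.36 = 4.12 α, so α = 0.3301.

α = 0.33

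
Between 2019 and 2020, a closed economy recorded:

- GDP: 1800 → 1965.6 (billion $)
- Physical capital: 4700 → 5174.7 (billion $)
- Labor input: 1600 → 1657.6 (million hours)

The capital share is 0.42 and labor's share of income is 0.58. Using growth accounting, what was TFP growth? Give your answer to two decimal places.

TFP grew 2.87%.

GDP growth = (1965.6 − 1800) / 1800 = 9.2%.
Physical capital growth = (5174.7 − 4700) / 4700 = 10.1%.
Labor input growth = (1657.6 − 1600) / 1600 = 3.6%.
Labor's share = 1 − 0.42 = 0.58.
Physical capital: 0.42 × 10.1 = 4.242 pp.
Labor input: 0.58 × 3.6 = 2.088 pp.
TFP growth = 9.2 − 6.33 = 2.87%.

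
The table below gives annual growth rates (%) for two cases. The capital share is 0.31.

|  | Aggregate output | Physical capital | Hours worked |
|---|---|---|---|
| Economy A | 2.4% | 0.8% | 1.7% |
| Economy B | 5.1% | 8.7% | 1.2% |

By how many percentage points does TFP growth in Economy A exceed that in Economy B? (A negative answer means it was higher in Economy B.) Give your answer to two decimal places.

-0.60 percentage points

Labor's share = 1 − 0.31 = 0.69.
Economy A: TFP = 2.4 − 0.248 − 1.173 = 0.979%.
Economy B: TFP = 5.1 − 2.697 − 0.828 = 1.575%.
Difference = 0.979 − (1.575) = -0.596 pp.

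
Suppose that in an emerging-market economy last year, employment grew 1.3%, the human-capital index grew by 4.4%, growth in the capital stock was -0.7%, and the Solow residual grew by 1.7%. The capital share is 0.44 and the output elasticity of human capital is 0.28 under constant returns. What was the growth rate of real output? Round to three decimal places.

Real output growth was 2.988%.

Labor's share = 1 − 0.44 − 0.28 = 0.28.
The capital stock: 0.44 × (-0.7) = -0.308 pp.
The human-capital index: 0.28 × 4.4 = 1.232 pp.
Employment: 0.28 × 1.3 = 0.364 pp.
Output growth = 1.7 + 1.288 = 2.988%.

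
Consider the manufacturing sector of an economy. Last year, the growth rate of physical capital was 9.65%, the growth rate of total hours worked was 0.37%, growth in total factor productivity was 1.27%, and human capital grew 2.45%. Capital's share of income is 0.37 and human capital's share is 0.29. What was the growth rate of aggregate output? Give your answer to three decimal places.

5.677%

Labor's share = 1 − 0.37 − 0.29 = 0.34.
Physical capital: 0.37 × 9.65 = 3.5705 pp.
Human capital: 0.29 × 2.45 = 0.7105 pp.
Total hours worked: 0.34 × 0.37 = 0.1258 pp.
Output growth = 1.27 + 4.4068 = 5.6768%.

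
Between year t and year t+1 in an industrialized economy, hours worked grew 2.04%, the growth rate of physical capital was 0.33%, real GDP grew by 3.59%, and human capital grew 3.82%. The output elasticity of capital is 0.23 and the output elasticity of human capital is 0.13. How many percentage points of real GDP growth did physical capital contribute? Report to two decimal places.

0.08 percentage points

Contribution = share × growth = 0.23 × 0.33 = 0.0759 pp.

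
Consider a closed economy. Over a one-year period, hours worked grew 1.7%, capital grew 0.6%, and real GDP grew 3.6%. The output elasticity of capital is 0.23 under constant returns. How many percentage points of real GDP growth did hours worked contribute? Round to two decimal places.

1.31

Labor's share = 1 − 0.23 = 0.77.
Contribution = share × growth = 0.77 × 1.7 = 1.309 pp.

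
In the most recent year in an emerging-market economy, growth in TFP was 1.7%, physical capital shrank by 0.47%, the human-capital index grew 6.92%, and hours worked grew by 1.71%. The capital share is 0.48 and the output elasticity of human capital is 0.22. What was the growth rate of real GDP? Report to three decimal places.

Labor's share = 1 − 0.48 − 0.22 = 0.3.
Physical capital: 0.48 × (-0.47) = -0.2256 pp.
The human-capital index: 0.22 × 6.92 = 1.5224 pp.
Hours worked: 0.3 × 1.71 = 0.513 pp.
Output growth = 1.7 + 1.8098 = 3.5098%.

Real GDP grew 3.510%.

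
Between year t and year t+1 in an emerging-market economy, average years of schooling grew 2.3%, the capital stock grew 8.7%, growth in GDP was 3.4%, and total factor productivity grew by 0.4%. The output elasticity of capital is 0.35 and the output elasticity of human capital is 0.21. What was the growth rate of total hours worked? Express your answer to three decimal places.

-1.200%

Labor's share = 1 − 0.35 − 0.21 = 0.44.
gY = gA + 0.35×8.7 + 0.21×2.3 + 0.44×g.
0.44×g = 3.4 − 0.4 − 3.528 = -0.528.
g = -0.528 / 0.44 = -1.2%.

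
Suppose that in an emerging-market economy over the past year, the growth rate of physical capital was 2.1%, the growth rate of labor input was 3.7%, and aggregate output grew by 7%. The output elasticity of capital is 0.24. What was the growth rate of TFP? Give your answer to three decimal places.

3.684%

Labor's share = 1 − 0.24 = 0.76.
Physical capital: 0.24 × 2.1 = 0.504 pp.
Labor input: 0.76 × 3.7 = 2.812 pp.
TFP growth = 7 − 3.316 = 3.684%.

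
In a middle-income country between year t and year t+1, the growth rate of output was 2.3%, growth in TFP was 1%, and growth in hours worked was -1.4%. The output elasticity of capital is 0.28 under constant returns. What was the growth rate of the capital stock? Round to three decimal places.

Labor's share = 1 − 0.28 = 0.72.
gY = gA + 0.72×(-1.4) + 0.28×g.
0.28×g = 2.3 − 1 + 1.008 = 2.308.
g = 2.308 / 0.28 = 8.24286%.

The capital stock grew 8.243%.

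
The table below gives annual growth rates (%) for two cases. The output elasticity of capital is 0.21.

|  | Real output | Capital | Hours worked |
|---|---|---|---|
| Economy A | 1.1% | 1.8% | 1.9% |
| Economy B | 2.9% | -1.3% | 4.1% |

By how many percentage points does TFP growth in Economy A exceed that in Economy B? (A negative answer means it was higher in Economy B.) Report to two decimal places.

-0.71 percentage points

Labor's share = 1 − 0.21 = 0.79.
Economy A: TFP = 1.1 − 0.378 − 1.501 = -0.779%.
Economy B: TFP = 2.9 + 0.273 − 3.239 = -0.066%.
Difference = -0.779 − (-0.066) = -0.713 pp.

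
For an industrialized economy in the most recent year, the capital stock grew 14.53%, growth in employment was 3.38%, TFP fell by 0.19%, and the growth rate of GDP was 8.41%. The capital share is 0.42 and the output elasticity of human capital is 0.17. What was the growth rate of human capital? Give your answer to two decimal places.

Labor's share = 1 − 0.42 − 0.17 = 0.41.
gY = gA + 0.42×14.53 + 0.41×3.38 + 0.17×g.
0.17×g = 8.41 + 0.19 − 7.4884 = 1.1116.
g = 1.1116 / 0.17 = 6.5388%.

6.54%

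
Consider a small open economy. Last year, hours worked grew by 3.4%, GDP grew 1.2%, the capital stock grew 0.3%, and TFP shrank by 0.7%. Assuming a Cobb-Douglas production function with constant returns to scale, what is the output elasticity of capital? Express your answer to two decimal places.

gY = gA + α·gK + (1−α)·gL, so gY − gA − gL = α(gK − gL).
1.2 + 0.7 − 3.4 = α × (0.3 − 3.4).
-1.5 = -3.1 α, so α = 0.4839.

The output elasticity of capital is 0.48.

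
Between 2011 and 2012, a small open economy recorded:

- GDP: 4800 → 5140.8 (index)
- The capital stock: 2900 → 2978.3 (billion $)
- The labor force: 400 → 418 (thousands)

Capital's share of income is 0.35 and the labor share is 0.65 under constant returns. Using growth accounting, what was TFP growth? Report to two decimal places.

GDP growth = (5140.8 − 4800) / 4800 = 7.1%.
The capital stock growth = (2978.3 − 2900) / 2900 = 2.7%.
The labor force growth = (418 − 400) / 400 = 4.5%.
Labor's share = 1 − 0.35 = 0.65.
The capital stock: 0.35 × 2.7 = 0.945 pp.
The labor force: 0.65 × 4.5 = 2.925 pp.
TFP growth = 7.1 − 3.87 = 3.23%.

3.23%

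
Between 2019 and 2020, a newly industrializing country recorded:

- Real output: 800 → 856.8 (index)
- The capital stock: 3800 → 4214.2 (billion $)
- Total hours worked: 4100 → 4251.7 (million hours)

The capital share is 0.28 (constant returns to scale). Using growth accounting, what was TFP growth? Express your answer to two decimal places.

1.38%

Real output growth = (856.8 − 800) / 800 = 7.1%.
The capital stock growth = (4214.2 − 3800) / 3800 = 10.9%.
Total hours worked growth = (4251.7 − 4100) / 4100 = 3.7%.
Labor's share = 1 − 0.28 = 0.72.
The capital stock: 0.28 × 10.9 = 3.052 pp.
Total hours worked: 0.72 × 3.7 = 2.664 pp.
TFP growth = 7.1 − 5.716 = 1.384%.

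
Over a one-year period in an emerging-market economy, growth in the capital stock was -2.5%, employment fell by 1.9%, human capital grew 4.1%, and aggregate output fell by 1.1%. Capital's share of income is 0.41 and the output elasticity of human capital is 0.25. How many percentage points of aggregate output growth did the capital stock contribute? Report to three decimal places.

Contribution = share × growth = 0.41 × (-2.5) = -1.025 pp.

-1.025 pp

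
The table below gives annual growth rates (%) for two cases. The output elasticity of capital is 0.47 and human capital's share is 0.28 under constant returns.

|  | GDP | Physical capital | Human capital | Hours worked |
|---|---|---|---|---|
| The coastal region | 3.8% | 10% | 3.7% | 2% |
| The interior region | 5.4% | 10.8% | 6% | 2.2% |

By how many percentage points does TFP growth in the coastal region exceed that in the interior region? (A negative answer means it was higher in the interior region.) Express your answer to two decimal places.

-0.53 percentage points

Labor's share = 1 − 0.47 − 0.28 = 0.25.
The coastal region: TFP = 3.8 − 4.7 − 1.036 − 0.5 = -2.436%.
The interior region: TFP = 5.4 − 5.076 − 1.68 − 0.55 = -1.906%.
Difference = -2.436 − (-1.906) = -0.53 pp.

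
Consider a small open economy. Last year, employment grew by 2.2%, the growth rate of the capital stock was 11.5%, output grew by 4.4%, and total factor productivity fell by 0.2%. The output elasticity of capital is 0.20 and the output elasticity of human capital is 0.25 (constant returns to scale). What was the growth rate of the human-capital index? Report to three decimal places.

Labor's share = 1 − 0.2 − 0.25 = 0.55.
gY = gA + 0.2×11.5 + 0.55×2.2 + 0.25×g.
0.25×g = 4.4 + 0.2 − 3.51 = 1.09.
g = 1.09 / 0.25 = 4.36%.

The human-capital index growth was 4.360%.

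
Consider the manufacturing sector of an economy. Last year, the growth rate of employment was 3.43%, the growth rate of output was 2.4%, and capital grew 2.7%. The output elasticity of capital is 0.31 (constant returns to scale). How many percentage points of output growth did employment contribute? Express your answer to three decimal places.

Labor's share = 1 − 0.31 = 0.69.
Contribution = share × growth = 0.69 × 3.43 = 2.3667 pp.

2.367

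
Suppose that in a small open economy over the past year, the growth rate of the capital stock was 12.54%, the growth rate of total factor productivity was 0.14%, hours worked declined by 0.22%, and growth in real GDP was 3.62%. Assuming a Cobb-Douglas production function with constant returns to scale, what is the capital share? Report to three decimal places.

gY = gA + α·gK + (1−α)·gL, so gY − gA − gL = α(gK − gL).
3.62 − 0.14 + 0.22 = α × (12.54 − (-0.22)).
3.7 = 12.76 α, so α = 0.28997.

0.290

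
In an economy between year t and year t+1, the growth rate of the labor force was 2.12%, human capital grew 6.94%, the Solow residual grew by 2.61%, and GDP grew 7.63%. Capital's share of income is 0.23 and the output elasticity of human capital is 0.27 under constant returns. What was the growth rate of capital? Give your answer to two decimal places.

Labor's share = 1 − 0.23 − 0.27 = 0.5.
gY = gA + 0.27×6.94 + 0.5×2.12 + 0.23×g.
0.23×g = 7.63 − 2.61 − 2.9338 = 2.0862.
g = 2.0862 / 0.23 = 9.0704%.

9.07%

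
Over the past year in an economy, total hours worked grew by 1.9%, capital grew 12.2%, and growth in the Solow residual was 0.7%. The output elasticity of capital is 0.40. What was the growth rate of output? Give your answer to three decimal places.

Labor's share = 1 − 0.4 = 0.6.
Capital: 0.4 × 12.2 = 4.88 pp.
Total hours worked: 0.6 × 1.9 = 1.14 pp.
Output growth = 0.7 + 6.02 = 6.72%.

6.720%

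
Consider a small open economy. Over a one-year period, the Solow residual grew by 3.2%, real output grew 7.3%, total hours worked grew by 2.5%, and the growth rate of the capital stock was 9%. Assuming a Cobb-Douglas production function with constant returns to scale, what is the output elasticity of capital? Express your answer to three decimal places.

gY = gA + α·gK + (1−α)·gL, so gY − gA − gL = α(gK − gL).
7.3 − 3.2 − 2.5 = α × (9 − 2.5).
1.6 = 6.5 α, so α = 0.24615.

0.246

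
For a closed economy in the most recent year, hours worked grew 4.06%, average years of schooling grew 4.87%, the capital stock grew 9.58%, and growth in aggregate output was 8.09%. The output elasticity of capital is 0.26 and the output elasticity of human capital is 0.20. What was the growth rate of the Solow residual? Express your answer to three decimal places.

Labor's share = 1 − 0.26 − 0.2 = 0.54.
The capital stock: 0.26 × 9.58 = 2.4908 pp.
Average years of schooling: 0.2 × 4.87 = 0.974 pp.
Hours worked: 0.54 × 4.06 = 2.1924 pp.
TFP growth = 8.09 − 5.6572 = 2.4328%.

The Solow residual growth was 2.433%.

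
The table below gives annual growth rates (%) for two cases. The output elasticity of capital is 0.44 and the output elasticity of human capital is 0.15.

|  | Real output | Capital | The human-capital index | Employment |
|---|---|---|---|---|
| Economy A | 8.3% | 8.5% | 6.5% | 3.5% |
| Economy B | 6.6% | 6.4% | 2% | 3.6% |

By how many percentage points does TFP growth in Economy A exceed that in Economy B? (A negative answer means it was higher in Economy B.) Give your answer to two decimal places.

Labor's share = 1 − 0.44 − 0.15 = 0.41.
Economy A: TFP = 8.3 − 3.74 − 0.975 − 1.435 = 2.15%.
Economy B: TFP = 6.6 − 2.816 − 0.3 − 1.476 = 2.008%.
Difference = 2.15 − (2.008) = 0.142 pp.

0.14 percentage points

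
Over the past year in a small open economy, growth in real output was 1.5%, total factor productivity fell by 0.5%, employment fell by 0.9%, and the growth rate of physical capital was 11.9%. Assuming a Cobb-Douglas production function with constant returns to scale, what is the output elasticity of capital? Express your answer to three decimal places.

0.227

gY = gA + α·gK + (1−α)·gL, so gY − gA − gL = α(gK − gL).
1.5 + 0.5 + 0.9 = α × (11.9 − (-0.9)).
2.9 = 12.8 α, so α = 0.22656.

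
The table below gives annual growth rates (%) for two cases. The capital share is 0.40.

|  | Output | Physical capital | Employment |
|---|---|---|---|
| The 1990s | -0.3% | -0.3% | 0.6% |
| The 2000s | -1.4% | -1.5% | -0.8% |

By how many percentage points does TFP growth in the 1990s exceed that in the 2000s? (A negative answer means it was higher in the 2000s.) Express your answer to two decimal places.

Labor's share = 1 − 0.4 = 0.6.
The 1990s: TFP = -0.3 + 0.12 − 0.36 = -0.54%.
The 2000s: TFP = -1.4 + 0.6 + 0.48 = -0.32%.
Difference = -0.54 − (-0.32) = -0.22 pp.

-0.22 percentage points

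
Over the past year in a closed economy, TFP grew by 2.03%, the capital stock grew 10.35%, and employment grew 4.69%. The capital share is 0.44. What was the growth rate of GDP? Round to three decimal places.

Labor's share = 1 − 0.44 = 0.56.
The capital stock: 0.44 × 10.35 = 4.554 pp.
Employment: 0.56 × 4.69 = 2.6264 pp.
Output growth = 2.03 + 7.1804 = 9.2104%.

9.210%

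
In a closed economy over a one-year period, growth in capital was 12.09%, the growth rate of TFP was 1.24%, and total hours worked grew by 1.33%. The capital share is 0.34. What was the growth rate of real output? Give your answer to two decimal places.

6.23%

Labor's share = 1 − 0.34 = 0.66.
Capital: 0.34 × 12.09 = 4.1106 pp.
Total hours worked: 0.66 × 1.33 = 0.8778 pp.
Output growth = 1.24 + 4.9884 = 6.2284%.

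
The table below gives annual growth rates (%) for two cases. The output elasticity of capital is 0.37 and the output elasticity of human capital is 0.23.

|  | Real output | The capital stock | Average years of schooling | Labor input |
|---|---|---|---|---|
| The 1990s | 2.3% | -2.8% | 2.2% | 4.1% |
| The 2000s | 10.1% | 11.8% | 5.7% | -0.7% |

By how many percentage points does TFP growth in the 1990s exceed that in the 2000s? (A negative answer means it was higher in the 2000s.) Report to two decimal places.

-3.51 percentage points

Labor's share = 1 − 0.37 − 0.23 = 0.4.
The 1990s: TFP = 2.3 + 1.036 − 0.506 − 1.64 = 1.19%.
The 2000s: TFP = 10.1 − 4.366 − 1.311 + 0.28 = 4.703%.
Difference = 1.19 − (4.703) = -3.513 pp.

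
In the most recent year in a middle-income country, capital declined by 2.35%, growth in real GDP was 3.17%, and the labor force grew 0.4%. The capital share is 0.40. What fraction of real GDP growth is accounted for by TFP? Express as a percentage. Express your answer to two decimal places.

122.08%

Labor's share = 1 − 0.4 = 0.6.
Capital: 0.4 × (-2.35) = -0.94 pp.
The labor force: 0.6 × 0.4 = 0.24 pp.
TFP growth = 3.17 + 0.7 = 3.87%.
TFP share of growth = 3.87 / 3.17 × 100 = 122.082%.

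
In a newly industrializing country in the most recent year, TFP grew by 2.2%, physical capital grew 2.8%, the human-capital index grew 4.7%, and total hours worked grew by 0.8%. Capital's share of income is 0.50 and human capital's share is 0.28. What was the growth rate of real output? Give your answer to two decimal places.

5.09%

Labor's share = 1 − 0.5 − 0.28 = 0.22.
Physical capital: 0.5 × 2.8 = 1.4 pp.
The human-capital index: 0.28 × 4.7 = 1.316 pp.
Total hours worked: 0.22 × 0.8 = 0.176 pp.
Output growth = 2.2 + 2.892 = 5.092%.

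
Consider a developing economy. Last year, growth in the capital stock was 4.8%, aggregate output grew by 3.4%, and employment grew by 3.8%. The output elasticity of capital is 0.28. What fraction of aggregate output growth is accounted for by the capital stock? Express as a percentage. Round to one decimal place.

The capital stock contributed 0.28 × 4.8 = 1.344 pp.
Share of growth = 1.344 / 3.4 × 100 = 39.529%.

The capital stock accounted for 39.5% of growth.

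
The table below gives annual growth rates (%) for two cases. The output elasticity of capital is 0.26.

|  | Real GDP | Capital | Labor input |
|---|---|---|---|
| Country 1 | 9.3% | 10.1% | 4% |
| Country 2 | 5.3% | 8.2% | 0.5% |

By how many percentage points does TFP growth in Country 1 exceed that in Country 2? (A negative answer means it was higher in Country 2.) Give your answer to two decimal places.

Labor's share = 1 − 0.26 = 0.74.
Country 1: TFP = 9.3 − 2.626 − 2.96 = 3.714%.
Country 2: TFP = 5.3 − 2.132 − 0.37 = 2.798%.
Difference = 3.714 − (2.798) = 0.916 pp.

0.92 percentage points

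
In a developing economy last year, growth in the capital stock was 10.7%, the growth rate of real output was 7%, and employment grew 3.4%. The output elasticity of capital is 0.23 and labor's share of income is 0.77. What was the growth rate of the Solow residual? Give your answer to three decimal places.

Labor's share = 1 − 0.23 = 0.77.
The capital stock: 0.23 × 10.7 = 2.461 pp.
Employment: 0.77 × 3.4 = 2.618 pp.
TFP growth = 7 − 5.079 = 1.921%.

1.921%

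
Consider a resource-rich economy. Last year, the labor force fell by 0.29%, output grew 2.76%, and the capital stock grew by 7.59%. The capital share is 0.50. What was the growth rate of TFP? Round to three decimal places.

-0.890%

Labor's share = 1 − 0.5 = 0.5.
The capital stock: 0.5 × 7.59 = 3.795 pp.
The labor force: 0.5 × (-0.29) = -0.145 pp.
TFP growth = 2.76 − 3.65 = -0.89%.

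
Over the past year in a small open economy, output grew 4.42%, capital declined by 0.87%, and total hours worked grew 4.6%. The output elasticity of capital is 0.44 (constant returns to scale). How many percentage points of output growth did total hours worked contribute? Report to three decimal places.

Labor's share = 1 − 0.44 = 0.56.
Contribution = share × growth = 0.56 × 4.6 = 2.576 pp.

2.576 percentage points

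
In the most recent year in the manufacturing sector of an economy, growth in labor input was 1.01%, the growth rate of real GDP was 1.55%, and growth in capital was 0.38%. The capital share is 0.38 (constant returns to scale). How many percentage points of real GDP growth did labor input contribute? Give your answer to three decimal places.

0.626

Labor's share = 1 − 0.38 = 0.62.
Contribution = share × growth = 0.62 × 1.01 = 0.6262 pp.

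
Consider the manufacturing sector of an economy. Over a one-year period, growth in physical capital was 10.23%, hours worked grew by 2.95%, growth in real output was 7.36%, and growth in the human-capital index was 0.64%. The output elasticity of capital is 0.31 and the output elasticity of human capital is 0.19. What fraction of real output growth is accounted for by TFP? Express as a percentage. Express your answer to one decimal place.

TFP accounted for 35.2% of growth.

Labor's share = 1 − 0.31 − 0.19 = 0.5.
Physical capital: 0.31 × 10.23 = 3.1713 pp.
The human-capital index: 0.19 × 0.64 = 0.1216 pp.
Hours worked: 0.5 × 2.95 = 1.475 pp.
TFP growth = 7.36 − 4.7679 = 2.5921%.
TFP share of growth = 2.5921 / 7.36 × 100 = 35.219%.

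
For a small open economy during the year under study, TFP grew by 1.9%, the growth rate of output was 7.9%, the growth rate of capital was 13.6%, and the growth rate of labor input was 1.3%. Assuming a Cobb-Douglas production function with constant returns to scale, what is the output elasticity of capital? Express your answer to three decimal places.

gY = gA + α·gK + (1−α)·gL, so gY − gA − gL = α(gK − gL).
7.9 − 1.9 − 1.3 = α × (13.6 − 1.3).
4.7 = 12.3 α, so α = 0.38211.

0.382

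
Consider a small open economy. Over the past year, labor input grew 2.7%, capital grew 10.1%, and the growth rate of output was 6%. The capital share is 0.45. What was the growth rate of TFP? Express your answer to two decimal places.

-0.03%

Labor's share = 1 − 0.45 = 0.55.
Capital: 0.45 × 10.1 = 4.545 pp.
Labor input: 0.55 × 2.7 = 1.485 pp.
TFP growth = 6 − 6.03 = -0.03%.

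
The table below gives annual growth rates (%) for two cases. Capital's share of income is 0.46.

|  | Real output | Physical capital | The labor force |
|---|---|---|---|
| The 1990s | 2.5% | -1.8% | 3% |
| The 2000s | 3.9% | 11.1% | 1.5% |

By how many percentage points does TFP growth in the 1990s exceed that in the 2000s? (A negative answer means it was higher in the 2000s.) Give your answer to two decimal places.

Labor's share = 1 − 0.46 = 0.54.
The 1990s: TFP = 2.5 + 0.828 − 1.62 = 1.708%.
The 2000s: TFP = 3.9 − 5.106 − 0.81 = -2.016%.
Difference = 1.708 − (-2.016) = 3.724 pp.

3.72 percentage points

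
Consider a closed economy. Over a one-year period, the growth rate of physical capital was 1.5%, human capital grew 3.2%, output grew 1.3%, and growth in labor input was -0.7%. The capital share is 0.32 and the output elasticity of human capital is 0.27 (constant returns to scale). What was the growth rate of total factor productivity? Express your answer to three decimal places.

0.243%

Labor's share = 1 − 0.32 − 0.27 = 0.41.
Physical capital: 0.32 × 1.5 = 0.48 pp.
Human capital: 0.27 × 3.2 = 0.864 pp.
Labor input: 0.41 × (-0.7) = -0.287 pp.
TFP growth = 1.3 − 1.057 = 0.243%.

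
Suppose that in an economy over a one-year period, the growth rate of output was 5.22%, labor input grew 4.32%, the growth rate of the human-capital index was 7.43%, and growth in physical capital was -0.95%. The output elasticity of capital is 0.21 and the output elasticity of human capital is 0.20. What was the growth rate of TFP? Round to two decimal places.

Labor's share = 1 − 0.21 − 0.2 = 0.59.
Physical capital: 0.21 × (-0.95) = -0.1995 pp.
The human-capital index: 0.2 × 7.43 = 1.486 pp.
Labor input: 0.59 × 4.32 = 2.5488 pp.
TFP growth = 5.22 − 3.8353 = 1.3847%.

TFP grew 1.38%.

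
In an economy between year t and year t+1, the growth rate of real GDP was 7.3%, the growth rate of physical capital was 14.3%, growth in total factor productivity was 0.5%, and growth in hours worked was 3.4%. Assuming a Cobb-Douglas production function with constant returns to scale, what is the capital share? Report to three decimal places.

α = 0.312

gY = gA + α·gK + (1−α)·gL, so gY − gA − gL = α(gK − gL).
7.3 − 0.5 − 3.4 = α × (14.3 − 3.4).
3.4 = 10.9 α, so α = 0.31193.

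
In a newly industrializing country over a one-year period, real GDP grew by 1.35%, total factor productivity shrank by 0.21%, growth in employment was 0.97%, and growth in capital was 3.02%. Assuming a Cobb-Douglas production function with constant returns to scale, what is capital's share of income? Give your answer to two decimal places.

0.29

gY = gA + α·gK + (1−α)·gL, so gY − gA − gL = α(gK − gL).
1.35 + 0.21 − 0.97 = α × (3.02 − 0.97).
0.59 = 2.05 α, so α = 0.2878.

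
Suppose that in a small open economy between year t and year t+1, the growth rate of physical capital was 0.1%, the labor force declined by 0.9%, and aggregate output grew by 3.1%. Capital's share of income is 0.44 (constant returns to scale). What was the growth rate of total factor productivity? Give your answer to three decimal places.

Total factor productivity grew 3.560%.

Labor's share = 1 − 0.44 = 0.56.
Physical capital: 0.44 × 0.1 = 0.044 pp.
The labor force: 0.56 × (-0.9) = -0.504 pp.
TFP growth = 3.1 + 0.46 = 3.56%.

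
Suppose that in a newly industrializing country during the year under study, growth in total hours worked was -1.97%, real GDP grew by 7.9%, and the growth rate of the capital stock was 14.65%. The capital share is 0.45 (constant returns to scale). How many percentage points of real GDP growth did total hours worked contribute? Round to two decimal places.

-1.08 percentage points

Labor's share = 1 − 0.45 = 0.55.
Contribution = share × growth = 0.55 × (-1.97) = -1.0835 pp.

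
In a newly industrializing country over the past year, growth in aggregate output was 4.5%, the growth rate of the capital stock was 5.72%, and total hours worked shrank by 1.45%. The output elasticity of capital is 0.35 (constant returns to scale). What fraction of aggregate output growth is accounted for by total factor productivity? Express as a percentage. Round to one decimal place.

Total factor productivity accounted for 76.5% of growth.

Labor's share = 1 − 0.35 = 0.65.
The capital stock: 0.35 × 5.72 = 2.002 pp.
Total hours worked: 0.65 × (-1.45) = -0.9425 pp.
TFP growth = 4.5 − 1.0595 = 3.4405%.
TFP share of growth = 3.4405 / 4.5 × 100 = 76.456%.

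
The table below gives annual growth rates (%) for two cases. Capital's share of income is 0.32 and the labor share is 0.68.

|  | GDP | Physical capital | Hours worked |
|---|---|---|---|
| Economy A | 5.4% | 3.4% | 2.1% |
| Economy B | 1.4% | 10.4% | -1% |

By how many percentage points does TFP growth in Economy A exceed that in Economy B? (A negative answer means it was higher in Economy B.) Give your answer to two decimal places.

4.13 percentage points

Labor's share = 1 − 0.32 = 0.68.
Economy A: TFP = 5.4 − 1.088 − 1.428 = 2.884%.
Economy B: TFP = 1.4 − 3.328 + 0.68 = -1.248%.
Difference = 2.884 − (-1.248) = 4.132 pp.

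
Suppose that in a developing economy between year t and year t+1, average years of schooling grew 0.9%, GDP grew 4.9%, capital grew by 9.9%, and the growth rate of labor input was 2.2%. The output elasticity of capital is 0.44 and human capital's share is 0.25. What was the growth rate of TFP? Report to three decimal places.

Labor's share = 1 − 0.44 − 0.25 = 0.31.
Capital: 0.44 × 9.9 = 4.356 pp.
Average years of schooling: 0.25 × 0.9 = 0.225 pp.
Labor input: 0.31 × 2.2 = 0.682 pp.
TFP growth = 4.9 − 5.263 = -0.363%.

-0.363%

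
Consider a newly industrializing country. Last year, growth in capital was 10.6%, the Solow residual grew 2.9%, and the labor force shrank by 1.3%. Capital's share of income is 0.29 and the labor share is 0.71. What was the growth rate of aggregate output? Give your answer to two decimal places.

Aggregate output growth was 5.05%.

Labor's share = 1 − 0.29 = 0.71.
Capital: 0.29 × 10.6 = 3.074 pp.
The labor force: 0.71 × (-1.3) = -0.923 pp.
Output growth = 2.9 + 2.151 = 5.051%.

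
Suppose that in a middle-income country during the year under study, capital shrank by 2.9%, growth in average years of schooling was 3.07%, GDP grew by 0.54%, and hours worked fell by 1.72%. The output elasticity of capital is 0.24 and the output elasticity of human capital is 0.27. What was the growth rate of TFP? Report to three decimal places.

1.250%

Labor's share = 1 − 0.24 − 0.27 = 0.49.
Capital: 0.24 × (-2.9) = -0.696 pp.
Average years of schooling: 0.27 × 3.07 = 0.8289 pp.
Hours worked: 0.49 × (-1.72) = -0.8428 pp.
TFP growth = 0.54 + 0.7099 = 1.2499%.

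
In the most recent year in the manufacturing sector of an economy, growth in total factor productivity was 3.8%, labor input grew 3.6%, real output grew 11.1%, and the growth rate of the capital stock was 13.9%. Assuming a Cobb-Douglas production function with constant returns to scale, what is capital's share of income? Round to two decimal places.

gY = gA + α·gK + (1−α)·gL, so gY − gA − gL = α(gK − gL).
11.1 − 3.8 − 3.6 = α × (13.9 − 3.6).
3.7 = 10.3 α, so α = 0.3592.

0.36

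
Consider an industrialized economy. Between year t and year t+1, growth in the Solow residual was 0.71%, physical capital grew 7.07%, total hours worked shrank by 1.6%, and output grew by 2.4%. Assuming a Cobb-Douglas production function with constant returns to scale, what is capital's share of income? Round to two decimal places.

0.38

gY = gA + α·gK + (1−α)·gL, so gY − gA − gL = α(gK − gL).
2.4 − 0.71 + 1.6 = α × (7.07 − (-1.6)).
3.29 = 8.67 α, so α = 0.3795.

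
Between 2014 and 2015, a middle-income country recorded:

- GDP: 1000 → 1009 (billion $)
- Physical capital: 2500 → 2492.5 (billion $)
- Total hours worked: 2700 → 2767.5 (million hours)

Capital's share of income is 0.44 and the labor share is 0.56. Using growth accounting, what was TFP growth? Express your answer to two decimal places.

-0.37%

GDP growth = (1009 − 1000) / 1000 = 0.9%.
Physical capital growth = (2492.5 − 2500) / 2500 = -0.3%.
Total hours worked growth = (2767.5 − 2700) / 2700 = 2.5%.
Labor's share = 1 − 0.44 = 0.56.
Physical capital: 0.44 × (-0.3) = -0.132 pp.
Total hours worked: 0.56 × 2.5 = 1.4 pp.
TFP growth = 0.9 − 1.268 = -0.368%.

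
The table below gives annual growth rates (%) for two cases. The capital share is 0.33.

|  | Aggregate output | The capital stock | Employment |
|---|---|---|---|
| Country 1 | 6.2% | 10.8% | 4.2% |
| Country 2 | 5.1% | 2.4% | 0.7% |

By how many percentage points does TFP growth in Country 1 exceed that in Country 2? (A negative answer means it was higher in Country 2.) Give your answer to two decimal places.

Labor's share = 1 − 0.33 = 0.67.
Country 1: TFP = 6.2 − 3.564 − 2.814 = -0.178%.
Country 2: TFP = 5.1 − 0.792 − 0.469 = 3.839%.
Difference = -0.178 − (3.839) = -4.017 pp.

-4.02 percentage points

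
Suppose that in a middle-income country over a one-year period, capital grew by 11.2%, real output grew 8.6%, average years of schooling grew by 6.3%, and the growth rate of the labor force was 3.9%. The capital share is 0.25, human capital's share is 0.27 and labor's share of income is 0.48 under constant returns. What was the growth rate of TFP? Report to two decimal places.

2.23%

Labor's share = 1 − 0.25 − 0.27 = 0.48.
Capital: 0.25 × 11.2 = 2.8 pp.
Average years of schooling: 0.27 × 6.3 = 1.701 pp.
The labor force: 0.48 × 3.9 = 1.872 pp.
TFP growth = 8.6 − 6.373 = 2.227%.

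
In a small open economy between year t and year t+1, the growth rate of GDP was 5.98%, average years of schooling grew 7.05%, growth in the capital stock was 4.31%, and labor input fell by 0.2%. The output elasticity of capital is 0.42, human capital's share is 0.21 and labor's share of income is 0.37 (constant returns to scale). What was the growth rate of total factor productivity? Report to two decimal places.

Labor's share = 1 − 0.42 − 0.21 = 0.37.
The capital stock: 0.42 × 4.31 = 1.8102 pp.
Average years of schooling: 0.21 × 7.05 = 1.4805 pp.
Labor input: 0.37 × (-0.2) = -0.074 pp.
TFP growth = 5.98 − 3.2167 = 2.7633%.

2.76%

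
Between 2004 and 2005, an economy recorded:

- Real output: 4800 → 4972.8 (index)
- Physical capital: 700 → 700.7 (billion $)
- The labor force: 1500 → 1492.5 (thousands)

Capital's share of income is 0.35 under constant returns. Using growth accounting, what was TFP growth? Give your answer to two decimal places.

TFP growth was 3.89%.

Real output growth = (4972.8 − 4800) / 4800 = 3.6%.
Physical capital growth = (700.7 − 700) / 700 = 0.1%.
The labor force growth = (1492.5 − 1500) / 1500 = -0.5%.
Labor's share = 1 − 0.35 = 0.65.
Physical capital: 0.35 × 0.1 = 0.035 pp.
The labor force: 0.65 × (-0.5) = -0.325 pp.
TFP growth = 3.6 + 0.29 = 3.89%.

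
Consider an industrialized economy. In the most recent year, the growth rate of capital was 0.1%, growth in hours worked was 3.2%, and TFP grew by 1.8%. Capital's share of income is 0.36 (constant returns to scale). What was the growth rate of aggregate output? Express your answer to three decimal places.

3.884%

Labor's share = 1 − 0.36 = 0.64.
Capital: 0.36 × 0.1 = 0.036 pp.
Hours worked: 0.64 × 3.2 = 2.048 pp.
Output growth = 1.8 + 2.084 = 3.884%.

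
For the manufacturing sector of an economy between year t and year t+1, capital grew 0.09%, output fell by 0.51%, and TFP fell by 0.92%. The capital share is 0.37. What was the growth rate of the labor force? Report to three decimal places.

The labor force grew 0.598%.

Labor's share = 1 − 0.37 = 0.63.
gY = gA + 0.37×0.09 + 0.63×g.
0.63×g = -0.51 + 0.92 − 0.0333 = 0.3767.
g = 0.3767 / 0.63 = 0.59794%.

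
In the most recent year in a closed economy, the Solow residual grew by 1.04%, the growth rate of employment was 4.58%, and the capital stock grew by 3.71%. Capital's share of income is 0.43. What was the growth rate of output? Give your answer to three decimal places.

5.246%

Labor's share = 1 − 0.43 = 0.57.
The capital stock: 0.43 × 3.71 = 1.5953 pp.
Employment: 0.57 × 4.58 = 2.6106 pp.
Output growth = 1.04 + 4.2059 = 5.2459%.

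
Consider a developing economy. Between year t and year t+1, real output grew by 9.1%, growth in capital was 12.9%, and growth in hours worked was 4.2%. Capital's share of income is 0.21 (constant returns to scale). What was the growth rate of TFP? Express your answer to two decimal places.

3.07%

Labor's share = 1 − 0.21 = 0.79.
Capital: 0.21 × 12.9 = 2.709 pp.
Hours worked: 0.79 × 4.2 = 3.318 pp.
TFP growth = 9.1 − 6.027 = 3.073%.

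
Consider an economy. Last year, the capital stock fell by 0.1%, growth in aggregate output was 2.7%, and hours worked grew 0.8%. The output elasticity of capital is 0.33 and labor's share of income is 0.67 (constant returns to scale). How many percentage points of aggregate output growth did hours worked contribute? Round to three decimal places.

Labor's share = 1 − 0.33 = 0.67.
Contribution = share × growth = 0.67 × 0.8 = 0.536 pp.

0.536 percentage points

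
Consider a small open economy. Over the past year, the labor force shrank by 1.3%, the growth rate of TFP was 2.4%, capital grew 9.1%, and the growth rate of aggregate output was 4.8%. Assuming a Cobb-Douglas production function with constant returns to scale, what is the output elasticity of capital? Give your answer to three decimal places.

The output elasticity of capital is 0.356.

gY = gA + α·gK + (1−α)·gL, so gY − gA − gL = α(gK − gL).
4.8 − 2.4 + 1.3 = α × (9.1 − (-1.3)).
3.7 = 10.4 α, so α = 0.35577.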